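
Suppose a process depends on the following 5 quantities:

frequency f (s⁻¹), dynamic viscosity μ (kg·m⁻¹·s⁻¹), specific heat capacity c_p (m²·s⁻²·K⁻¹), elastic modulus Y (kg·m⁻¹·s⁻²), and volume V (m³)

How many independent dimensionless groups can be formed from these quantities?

1

There are 5 variables and 4 base dimensions (M, L, T, Θ).
The dimension matrix has rank 4.
Independent dimensionless groups: 5 − 4 = 1.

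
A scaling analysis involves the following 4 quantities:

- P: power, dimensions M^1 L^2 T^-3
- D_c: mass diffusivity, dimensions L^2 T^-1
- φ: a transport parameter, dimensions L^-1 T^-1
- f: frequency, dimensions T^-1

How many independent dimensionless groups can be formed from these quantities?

1

There are 4 variables and 3 base dimensions (M, L, T).
The dimension matrix has rank 3.
Independent dimensionless groups: 4 − 3 = 1.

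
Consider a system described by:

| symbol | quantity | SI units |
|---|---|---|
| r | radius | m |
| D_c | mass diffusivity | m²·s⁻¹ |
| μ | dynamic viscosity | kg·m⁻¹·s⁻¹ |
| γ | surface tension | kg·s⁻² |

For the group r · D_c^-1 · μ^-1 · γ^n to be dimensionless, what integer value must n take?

Balance the M exponent: (1)·n from γ, plus (0) − (0) − (1) = -1 from the rest, must sum to zero.
n − 1 = 0, so n = 1.

1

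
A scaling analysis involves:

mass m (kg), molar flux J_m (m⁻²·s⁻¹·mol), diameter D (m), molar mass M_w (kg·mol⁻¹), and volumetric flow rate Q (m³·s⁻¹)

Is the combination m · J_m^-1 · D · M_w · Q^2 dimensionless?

Sum the exponent of each base dimension across the product:
  M: [m]_M − [J_m]_M + [D]_M + [M_w]_M + 2·[Q]_M = (1) − (0) + (0) + (1) + 2·(0) = 2
  L: [m]_L − [J_m]_L + [D]_L + [M_w]_L + 2·[Q]_L = (0) − (-2) + (1) + (0) + 2·(3) = 9
  T: [m]_T − [J_m]_T + [D]_T + [M_w]_T + 2·[Q]_T = (0) − (-1) + (0) + (0) + 2·(-1) = -1
  N: [m]_N − [J_m]_N + [D]_N + [M_w]_N + 2·[Q]_N = (0) − (1) + (0) + (-1) + 2·(0) = -2
Net dimensions [M² L⁹ T⁻¹ N⁻²] ≠ [1] — not dimensionless.

no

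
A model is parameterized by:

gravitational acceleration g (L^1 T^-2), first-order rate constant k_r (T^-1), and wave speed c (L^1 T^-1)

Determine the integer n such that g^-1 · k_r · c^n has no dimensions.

Balance the L exponent: (1)·n from c, plus −(1) + (0) = -1 from the rest, must sum to zero.
n − 1 = 0, so n = 1.

1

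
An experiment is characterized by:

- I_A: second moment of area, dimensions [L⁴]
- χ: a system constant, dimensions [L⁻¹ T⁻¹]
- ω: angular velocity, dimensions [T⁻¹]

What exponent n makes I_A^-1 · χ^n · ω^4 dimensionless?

-4

Balance the L exponent: (-1)·n from χ, plus −(4) + 4·(0) = -4 from the rest, must sum to zero.
−n − 4 = 0, so n = -4.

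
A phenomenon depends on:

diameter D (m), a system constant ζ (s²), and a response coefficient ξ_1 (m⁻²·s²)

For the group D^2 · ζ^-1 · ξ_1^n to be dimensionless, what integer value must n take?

Balance the L exponent: (-2)·n from ξ_1, plus 2·(1) − (0) = 2 from the rest, must sum to zero.
-2n + 2 = 0, so n = 1.

1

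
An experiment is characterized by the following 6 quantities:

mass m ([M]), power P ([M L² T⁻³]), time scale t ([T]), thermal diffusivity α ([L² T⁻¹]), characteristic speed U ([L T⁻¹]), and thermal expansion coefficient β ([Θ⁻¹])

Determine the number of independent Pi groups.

There are 6 variables and 4 base dimensions (M, L, T, Θ).
The dimension matrix has rank 4.
Independent dimensionless groups: 6 − 4 = 2.

2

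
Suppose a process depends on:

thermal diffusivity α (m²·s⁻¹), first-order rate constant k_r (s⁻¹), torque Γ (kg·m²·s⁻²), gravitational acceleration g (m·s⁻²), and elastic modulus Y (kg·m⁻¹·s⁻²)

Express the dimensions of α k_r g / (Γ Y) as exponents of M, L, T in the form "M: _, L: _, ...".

Collect each base-dimension exponent across the product:
  M: (0) + (0) − (1) + (0) − (1) = -2
  L: (2) + (0) − (2) + (1) − (-1) = 2
  T: (-1) + (-1) − (-2) + (-2) − (-2) = 0
So the dimensions are [M⁻² L²].

M: -2, L: 2, T: 0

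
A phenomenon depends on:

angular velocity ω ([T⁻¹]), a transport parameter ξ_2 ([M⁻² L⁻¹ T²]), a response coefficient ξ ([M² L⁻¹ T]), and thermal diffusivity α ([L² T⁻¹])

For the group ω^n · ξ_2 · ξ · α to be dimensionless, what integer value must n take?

2

Balance the T exponent: (-1)·n from ω, plus (2) + (1) + (-1) = 2 from the rest, must sum to zero.
−n + 2 = 0, so n = 2.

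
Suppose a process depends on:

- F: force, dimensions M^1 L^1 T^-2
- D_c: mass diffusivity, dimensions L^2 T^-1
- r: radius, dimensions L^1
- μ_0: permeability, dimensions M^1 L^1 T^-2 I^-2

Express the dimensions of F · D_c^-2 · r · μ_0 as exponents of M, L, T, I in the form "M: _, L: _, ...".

M: 2, L: -1, T: -2, I: -2

Collect each base-dimension exponent across the product:
  M: (1) − 2·(0) + (0) + (1) = 2
  L: (1) − 2·(2) + (1) + (1) = -1
  T: (-2) − 2·(-1) + (0) + (-2) = -2
  I: (0) − 2·(0) + (0) + (-2) = -2
So the dimensions are [M² L⁻¹ T⁻² I⁻²].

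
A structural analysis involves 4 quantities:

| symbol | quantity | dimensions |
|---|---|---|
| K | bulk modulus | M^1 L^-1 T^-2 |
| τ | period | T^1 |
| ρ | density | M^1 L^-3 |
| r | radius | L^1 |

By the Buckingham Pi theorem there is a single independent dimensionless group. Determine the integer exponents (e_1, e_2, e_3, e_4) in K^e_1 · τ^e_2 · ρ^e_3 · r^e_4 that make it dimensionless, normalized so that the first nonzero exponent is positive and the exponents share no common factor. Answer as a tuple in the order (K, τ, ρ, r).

(1, 2, -1, -2)

M: e_1·(1) + e_2·(0) + e_3·(1) + e_4·(0) = 0
L: e_1·(-1) + e_2·(0) + e_3·(-3) + e_4·(1) = 0
T: e_1·(-2) + e_2·(1) + e_3·(0) + e_4·(0) = 0
Solving this homogeneous linear system for the smallest-integer solution (first nonzero entry positive) gives (1, 2, -1, -2).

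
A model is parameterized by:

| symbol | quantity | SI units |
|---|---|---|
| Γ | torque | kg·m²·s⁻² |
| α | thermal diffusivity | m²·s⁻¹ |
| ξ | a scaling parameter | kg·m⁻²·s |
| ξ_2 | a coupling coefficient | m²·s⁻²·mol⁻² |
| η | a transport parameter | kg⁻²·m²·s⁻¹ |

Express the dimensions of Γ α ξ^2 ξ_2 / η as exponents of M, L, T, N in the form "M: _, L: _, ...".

Collect each base-dimension exponent across the product:
  M: (1) + (0) + 2·(1) + (0) − (-2) = 5
  L: (2) + (2) + 2·(-2) + (2) − (2) = 0
  T: (-2) + (-1) + 2·(1) + (-2) − (-1) = -2
  N: (0) + (0) + 2·(0) + (-2) − (0) = -2
So the dimensions are [M⁵ T⁻² N⁻²].

M: 5, L: 0, T: -2, N: -2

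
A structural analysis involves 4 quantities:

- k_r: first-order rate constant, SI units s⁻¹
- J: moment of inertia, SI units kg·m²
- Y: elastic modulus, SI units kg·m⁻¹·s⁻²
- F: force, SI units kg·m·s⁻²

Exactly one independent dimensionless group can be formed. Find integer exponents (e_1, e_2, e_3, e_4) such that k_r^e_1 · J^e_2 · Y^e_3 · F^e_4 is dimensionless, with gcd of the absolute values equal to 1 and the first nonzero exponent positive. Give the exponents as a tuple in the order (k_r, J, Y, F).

M: e_1·(0) + e_2·(1) + e_3·(1) + e_4·(1) = 0
L: e_1·(0) + e_2·(2) + e_3·(-1) + e_4·(1) = 0
T: e_1·(-1) + e_2·(0) + e_3·(-2) + e_4·(-2) = 0
Solving this homogeneous linear system for the smallest-integer solution (first nonzero entry positive) gives (4, 2, 1, -3).

(4, 2, 1, -3)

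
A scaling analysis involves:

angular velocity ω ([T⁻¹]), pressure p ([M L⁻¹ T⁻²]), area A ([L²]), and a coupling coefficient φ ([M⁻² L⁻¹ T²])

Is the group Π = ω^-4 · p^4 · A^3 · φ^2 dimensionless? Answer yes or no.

Sum the exponent of each base dimension across the product:
  M: −4·[ω]_M + 4·[p]_M + 3·[A]_M + 2·[φ]_M = −4·(0) + 4·(1) + 3·(0) + 2·(-2) = 0
  L: −4·[ω]_L + 4·[p]_L + 3·[A]_L + 2·[φ]_L = −4·(0) + 4·(-1) + 3·(2) + 2·(-1) = 0
  T: −4·[ω]_T + 4·[p]_T + 3·[A]_T + 2·[φ]_T = −4·(-1) + 4·(-2) + 3·(0) + 2·(2) = 0
All base exponents vanish — dimensionless.

yes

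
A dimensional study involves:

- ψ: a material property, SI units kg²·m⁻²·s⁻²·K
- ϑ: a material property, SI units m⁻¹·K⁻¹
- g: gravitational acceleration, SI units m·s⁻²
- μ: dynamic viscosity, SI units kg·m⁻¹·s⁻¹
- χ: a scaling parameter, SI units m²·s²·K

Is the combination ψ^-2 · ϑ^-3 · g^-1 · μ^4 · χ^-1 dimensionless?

yes

Sum the exponent of each base dimension across the product:
  M: −2·[ψ]_M − 3·[ϑ]_M − [g]_M + 4·[μ]_M − [χ]_M = −2·(2) − 3·(0) − (0) + 4·(1) − (0) = 0
  L: −2·[ψ]_L − 3·[ϑ]_L − [g]_L + 4·[μ]_L − [χ]_L = −2·(-2) − 3·(-1) − (1) + 4·(-1) − (2) = 0
  T: −2·[ψ]_T − 3·[ϑ]_T − [g]_T + 4·[μ]_T − [χ]_T = −2·(-2) − 3·(0) − (-2) + 4·(-1) − (2) = 0
  Θ: −2·[ψ]_Θ − 3·[ϑ]_Θ − [g]_Θ + 4·[μ]_Θ − [χ]_Θ = −2·(1) − 3·(-1) − (0) + 4·(0) − (1) = 0
All base exponents vanish — dimensionless.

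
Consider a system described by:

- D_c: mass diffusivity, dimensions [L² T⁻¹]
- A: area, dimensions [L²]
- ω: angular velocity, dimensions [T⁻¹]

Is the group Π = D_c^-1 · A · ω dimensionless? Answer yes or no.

yes

Sum the exponent of each base dimension across the product:
  M: −[D_c]_M + [A]_M + [ω]_M = −(0) + (0) + (0) = 0
  L: −[D_c]_L + [A]_L + [ω]_L = −(2) + (2) + (0) = 0
  T: −[D_c]_T + [A]_T + [ω]_T = −(-1) + (0) + (-1) = 0
All base exponents vanish — dimensionless.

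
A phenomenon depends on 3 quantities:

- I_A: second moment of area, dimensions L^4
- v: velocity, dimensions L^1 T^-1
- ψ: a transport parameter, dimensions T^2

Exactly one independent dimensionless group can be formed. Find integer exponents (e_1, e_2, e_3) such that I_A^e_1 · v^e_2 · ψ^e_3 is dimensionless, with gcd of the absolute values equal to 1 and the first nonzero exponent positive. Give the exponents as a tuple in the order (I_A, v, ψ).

(1, -4, -2)

L: e_1·(4) + e_2·(1) + e_3·(0) = 0
T: e_1·(0) + e_2·(-1) + e_3·(2) = 0
Solving this homogeneous linear system for the smallest-integer solution (first nonzero entry positive) gives (1, -4, -2).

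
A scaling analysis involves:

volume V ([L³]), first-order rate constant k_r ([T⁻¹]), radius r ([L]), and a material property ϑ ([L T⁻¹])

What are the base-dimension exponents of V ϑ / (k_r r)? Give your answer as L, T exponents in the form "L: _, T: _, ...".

L: 3, T: 0

Collect each base-dimension exponent across the product:
  L: (3) − (0) − (1) + (1) = 3
  T: (0) − (-1) − (0) + (-1) = 0
So the dimensions are [L³].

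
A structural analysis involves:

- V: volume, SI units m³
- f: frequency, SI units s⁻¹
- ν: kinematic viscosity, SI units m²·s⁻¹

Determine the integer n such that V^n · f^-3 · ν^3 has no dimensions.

-2

Balance the L exponent: (3)·n from V, plus −3·(0) + 3·(2) = 6 from the rest, must sum to zero.
3n + 6 = 0, so n = -2.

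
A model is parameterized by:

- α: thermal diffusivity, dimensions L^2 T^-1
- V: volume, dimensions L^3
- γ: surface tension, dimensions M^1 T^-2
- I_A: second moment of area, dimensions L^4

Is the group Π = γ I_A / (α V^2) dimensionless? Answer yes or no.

Sum the exponent of each base dimension across the product:
  M: −[α]_M − 2·[V]_M + [γ]_M + [I_A]_M = −(0) − 2·(0) + (1) + (0) = 1
  L: −[α]_L − 2·[V]_L + [γ]_L + [I_A]_L = −(2) − 2·(3) + (0) + (4) = -4
  T: −[α]_T − 2·[V]_T + [γ]_T + [I_A]_T = −(-1) − 2·(0) + (-2) + (0) = -1
Net dimensions [M L⁻⁴ T⁻¹] ≠ [1] — not dimensionless.

no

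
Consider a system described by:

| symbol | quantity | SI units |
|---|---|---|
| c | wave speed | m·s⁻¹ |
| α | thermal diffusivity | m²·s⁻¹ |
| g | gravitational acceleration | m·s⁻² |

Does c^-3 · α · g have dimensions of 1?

yes

Sum the exponent of each base dimension across the product:
  M: −3·[c]_M + [α]_M + [g]_M = −3·(0) + (0) + (0) = 0
  L: −3·[c]_L + [α]_L + [g]_L = −3·(1) + (2) + (1) = 0
  T: −3·[c]_T + [α]_T + [g]_T = −3·(-1) + (-1) + (-2) = 0
  Θ: −3·[c]_Θ + [α]_Θ + [g]_Θ = −3·(0) + (0) + (0) = 0
All base exponents vanish — dimensionless.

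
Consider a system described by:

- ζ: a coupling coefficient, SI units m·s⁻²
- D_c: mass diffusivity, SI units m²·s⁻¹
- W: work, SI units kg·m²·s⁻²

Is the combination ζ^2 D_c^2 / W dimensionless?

Sum the exponent of each base dimension across the product:
  M: 2·[ζ]_M + 2·[D_c]_M − [W]_M = 2·(0) + 2·(0) − (1) = -1
  L: 2·[ζ]_L + 2·[D_c]_L − [W]_L = 2·(1) + 2·(2) − (2) = 4
  T: 2·[ζ]_T + 2·[D_c]_T − [W]_T = 2·(-2) + 2·(-1) − (-2) = -4
Net dimensions [M⁻¹ L⁴ T⁻⁴] ≠ [1] — not dimensionless.

no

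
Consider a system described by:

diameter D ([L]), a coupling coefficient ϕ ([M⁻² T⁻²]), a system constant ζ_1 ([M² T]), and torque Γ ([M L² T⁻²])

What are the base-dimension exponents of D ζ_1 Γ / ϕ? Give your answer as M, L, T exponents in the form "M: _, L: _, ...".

M: 5, L: 3, T: 1

Collect each base-dimension exponent across the product:
  M: (0) − (-2) + (2) + (1) = 5
  L: (1) − (0) + (0) + (2) = 3
  T: (0) − (-2) + (1) + (-2) = 1
So the dimensions are [M⁵ L³ T].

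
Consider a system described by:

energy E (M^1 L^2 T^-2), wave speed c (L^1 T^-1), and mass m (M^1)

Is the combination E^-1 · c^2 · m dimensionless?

yes

Sum the exponent of each base dimension across the product:
  M: −[E]_M + 2·[c]_M + [m]_M = −(1) + 2·(0) + (1) = 0
  L: −[E]_L + 2·[c]_L + [m]_L = −(2) + 2·(1) + (0) = 0
  T: −[E]_T + 2·[c]_T + [m]_T = −(-2) + 2·(-1) + (0) = 0
All base exponents vanish — dimensionless.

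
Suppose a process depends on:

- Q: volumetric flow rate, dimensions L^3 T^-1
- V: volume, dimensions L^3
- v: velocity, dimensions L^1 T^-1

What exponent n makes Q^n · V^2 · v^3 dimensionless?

Balance the L exponent: (3)·n from Q, plus 2·(3) + 3·(1) = 9 from the rest, must sum to zero.
3n + 9 = 0, so n = -3.

-3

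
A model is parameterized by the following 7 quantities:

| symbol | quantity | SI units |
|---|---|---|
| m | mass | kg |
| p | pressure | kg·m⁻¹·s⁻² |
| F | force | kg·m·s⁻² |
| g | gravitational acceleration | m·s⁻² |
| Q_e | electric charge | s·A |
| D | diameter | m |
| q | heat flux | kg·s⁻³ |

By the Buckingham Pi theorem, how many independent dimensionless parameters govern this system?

3

There are 7 variables and 4 base dimensions (M, L, T, I).
The dimension matrix has rank 4.
Independent dimensionless groups: 7 − 4 = 3.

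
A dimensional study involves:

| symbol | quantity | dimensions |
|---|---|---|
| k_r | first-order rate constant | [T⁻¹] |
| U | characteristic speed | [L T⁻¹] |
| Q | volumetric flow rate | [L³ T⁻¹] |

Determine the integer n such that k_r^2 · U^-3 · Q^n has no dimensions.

Balance the L exponent: (3)·n from Q, plus 2·(0) − 3·(1) = -3 from the rest, must sum to zero.
3n − 3 = 0, so n = 1.

1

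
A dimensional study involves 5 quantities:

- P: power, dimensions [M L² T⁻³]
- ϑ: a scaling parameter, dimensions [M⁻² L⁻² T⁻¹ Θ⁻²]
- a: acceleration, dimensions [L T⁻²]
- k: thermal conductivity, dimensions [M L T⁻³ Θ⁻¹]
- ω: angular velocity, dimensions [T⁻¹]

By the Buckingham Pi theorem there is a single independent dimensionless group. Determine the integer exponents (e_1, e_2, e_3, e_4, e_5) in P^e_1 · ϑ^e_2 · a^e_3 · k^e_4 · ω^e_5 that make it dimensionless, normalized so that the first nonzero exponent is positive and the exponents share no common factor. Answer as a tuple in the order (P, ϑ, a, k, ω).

M: e_1·(1) + e_2·(-2) + e_3·(0) + e_4·(1) + e_5·(0) = 0
L: e_1·(2) + e_2·(-2) + e_3·(1) + e_4·(1) + e_5·(0) = 0
T: e_1·(-3) + e_2·(-1) + e_3·(-2) + e_4·(-3) + e_5·(-1) = 0
Θ: e_1·(0) + e_2·(-2) + e_3·(0) + e_4·(-1) + e_5·(0) = 0
Solving this homogeneous linear system for the smallest-integer solution (first nonzero entry positive) gives (4, 1, -4, -2, 1).

(4, 1, -4, -2, 1)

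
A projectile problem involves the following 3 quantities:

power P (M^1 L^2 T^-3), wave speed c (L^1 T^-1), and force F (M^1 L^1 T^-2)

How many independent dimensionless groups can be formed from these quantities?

1

There are 3 variables and 3 base dimensions (M, L, T).
The dimension matrix has rank 2 (less than 3: the dimension vectors are linearly dependent).
Independent dimensionless groups: 3 − 2 = 1.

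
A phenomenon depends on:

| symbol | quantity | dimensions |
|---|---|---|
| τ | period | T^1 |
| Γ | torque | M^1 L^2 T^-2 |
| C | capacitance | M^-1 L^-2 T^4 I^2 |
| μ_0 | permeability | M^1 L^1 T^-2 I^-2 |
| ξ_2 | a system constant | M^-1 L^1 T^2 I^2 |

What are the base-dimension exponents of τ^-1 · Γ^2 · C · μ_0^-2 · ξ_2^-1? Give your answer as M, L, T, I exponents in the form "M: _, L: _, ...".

Collect each base-dimension exponent across the product:
  M: −(0) + 2·(1) + (-1) − 2·(1) − (-1) = 0
  L: −(0) + 2·(2) + (-2) − 2·(1) − (1) = -1
  T: −(1) + 2·(-2) + (4) − 2·(-2) − (2) = 1
  I: −(0) + 2·(0) + (2) − 2·(-2) − (2) = 4
So the dimensions are [L⁻¹ T I⁴].

M: 0, L: -1, T: 1, I: 4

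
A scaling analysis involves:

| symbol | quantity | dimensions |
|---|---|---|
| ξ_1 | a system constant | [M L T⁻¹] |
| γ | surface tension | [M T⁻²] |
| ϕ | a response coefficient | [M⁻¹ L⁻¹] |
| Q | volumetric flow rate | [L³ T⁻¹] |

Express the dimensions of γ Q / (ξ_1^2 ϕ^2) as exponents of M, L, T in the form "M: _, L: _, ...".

M: 1, L: 3, T: -1

Collect each base-dimension exponent across the product:
  M: −2·(1) + (1) − 2·(-1) + (0) = 1
  L: −2·(1) + (0) − 2·(-1) + (3) = 3
  T: −2·(-1) + (-2) − 2·(0) + (-1) = -1
So the dimensions are [M L³ T⁻¹].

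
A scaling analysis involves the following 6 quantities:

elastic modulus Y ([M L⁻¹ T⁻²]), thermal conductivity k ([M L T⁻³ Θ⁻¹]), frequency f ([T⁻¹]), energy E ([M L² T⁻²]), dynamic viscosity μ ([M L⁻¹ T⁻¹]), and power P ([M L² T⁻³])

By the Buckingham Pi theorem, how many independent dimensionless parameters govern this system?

2

There are 6 variables and 4 base dimensions (M, L, T, Θ).
The dimension matrix has rank 4.
Independent dimensionless groups: 6 − 4 = 2.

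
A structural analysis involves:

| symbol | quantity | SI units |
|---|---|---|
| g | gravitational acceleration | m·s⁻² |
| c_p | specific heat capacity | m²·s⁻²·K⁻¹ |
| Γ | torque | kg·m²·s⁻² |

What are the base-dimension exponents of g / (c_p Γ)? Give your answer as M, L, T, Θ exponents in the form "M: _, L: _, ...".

M: -1, L: -3, T: 2, Θ: 1

Collect each base-dimension exponent across the product:
  M: (0) − (0) − (1) = -1
  L: (1) − (2) − (2) = -3
  T: (-2) − (-2) − (-2) = 2
  Θ: (0) − (-1) − (0) = 1
So the dimensions are [M⁻¹ L⁻³ T² Θ].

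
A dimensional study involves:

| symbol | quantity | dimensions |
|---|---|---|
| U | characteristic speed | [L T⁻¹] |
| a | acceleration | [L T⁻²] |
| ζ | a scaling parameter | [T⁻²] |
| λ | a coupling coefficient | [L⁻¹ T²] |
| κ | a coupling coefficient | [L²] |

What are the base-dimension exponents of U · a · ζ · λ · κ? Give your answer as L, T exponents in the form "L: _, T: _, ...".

L: 3, T: -3

Collect each base-dimension exponent across the product:
  L: (1) + (1) + (0) + (-1) + (2) = 3
  T: (-1) + (-2) + (-2) + (2) + (0) = -3
So the dimensions are [L³ T⁻³].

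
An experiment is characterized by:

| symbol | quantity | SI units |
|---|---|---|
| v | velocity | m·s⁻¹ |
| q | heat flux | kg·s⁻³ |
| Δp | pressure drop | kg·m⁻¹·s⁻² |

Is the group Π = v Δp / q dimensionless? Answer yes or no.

Sum the exponent of each base dimension across the product:
  M: [v]_M − [q]_M + [Δp]_M = (0) − (1) + (1) = 0
  L: [v]_L − [q]_L + [Δp]_L = (1) − (0) + (-1) = 0
  T: [v]_T − [q]_T + [Δp]_T = (-1) − (-3) + (-2) = 0
All base exponents vanish — dimensionless.

yes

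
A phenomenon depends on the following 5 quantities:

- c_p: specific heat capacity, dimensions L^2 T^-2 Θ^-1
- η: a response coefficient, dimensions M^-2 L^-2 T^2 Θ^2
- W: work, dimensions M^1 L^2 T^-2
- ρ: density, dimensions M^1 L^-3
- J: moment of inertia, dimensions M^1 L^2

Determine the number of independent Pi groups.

There are 5 variables and 4 base dimensions (M, L, T, Θ).
The dimension matrix has rank 4.
Independent dimensionless groups: 5 − 4 = 1.

1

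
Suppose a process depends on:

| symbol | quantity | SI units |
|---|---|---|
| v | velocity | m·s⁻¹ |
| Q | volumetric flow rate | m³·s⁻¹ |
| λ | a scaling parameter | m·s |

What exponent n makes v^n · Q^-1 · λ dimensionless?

2

Balance the L exponent: (1)·n from v, plus −(3) + (1) = -2 from the rest, must sum to zero.
n − 2 = 0, so n = 2.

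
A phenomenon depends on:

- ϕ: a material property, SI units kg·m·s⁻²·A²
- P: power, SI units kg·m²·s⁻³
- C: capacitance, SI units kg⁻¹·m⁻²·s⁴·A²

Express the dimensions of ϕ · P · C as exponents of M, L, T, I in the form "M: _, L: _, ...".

Collect each base-dimension exponent across the product:
  M: (1) + (1) + (-1) = 1
  L: (1) + (2) + (-2) = 1
  T: (-2) + (-3) + (4) = -1
  I: (2) + (0) + (2) = 4
So the dimensions are [M L T⁻¹ I⁴].

M: 1, L: 1, T: -1, I: 4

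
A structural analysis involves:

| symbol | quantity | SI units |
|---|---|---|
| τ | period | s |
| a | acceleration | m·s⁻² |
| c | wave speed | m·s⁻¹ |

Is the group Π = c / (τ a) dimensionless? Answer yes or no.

yes

Sum the exponent of each base dimension across the product:
  L: −[τ]_L − [a]_L + [c]_L = −(0) − (1) + (1) = 0
  T: −[τ]_T − [a]_T + [c]_T = −(1) − (-2) + (-1) = 0
All base exponents vanish — dimensionless.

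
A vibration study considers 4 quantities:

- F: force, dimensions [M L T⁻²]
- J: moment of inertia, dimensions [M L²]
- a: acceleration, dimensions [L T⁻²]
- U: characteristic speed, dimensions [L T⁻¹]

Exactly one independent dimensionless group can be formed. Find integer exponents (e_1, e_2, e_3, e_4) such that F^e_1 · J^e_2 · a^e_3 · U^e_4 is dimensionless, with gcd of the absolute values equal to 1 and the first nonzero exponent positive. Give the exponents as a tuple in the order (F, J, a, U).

(1, -1, -3, 4)

M: e_1·(1) + e_2·(1) + e_3·(0) + e_4·(0) = 0
L: e_1·(1) + e_2·(2) + e_3·(1) + e_4·(1) = 0
T: e_1·(-2) + e_2·(0) + e_3·(-2) + e_4·(-1) = 0
Solving this homogeneous linear system for the smallest-integer solution (first nonzero entry positive) gives (1, -1, -3, 4).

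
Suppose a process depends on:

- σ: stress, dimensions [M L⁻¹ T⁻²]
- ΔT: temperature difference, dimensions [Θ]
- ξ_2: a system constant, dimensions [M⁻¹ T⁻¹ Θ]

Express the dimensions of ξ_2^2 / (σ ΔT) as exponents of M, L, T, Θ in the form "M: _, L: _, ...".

Collect each base-dimension exponent across the product:
  M: −(1) − (0) + 2·(-1) = -3
  L: −(-1) − (0) + 2·(0) = 1
  T: −(-2) − (0) + 2·(-1) = 0
  Θ: −(0) − (1) + 2·(1) = 1
So the dimensions are [M⁻³ L Θ].

M: -3, L: 1, T: 0, Θ: 1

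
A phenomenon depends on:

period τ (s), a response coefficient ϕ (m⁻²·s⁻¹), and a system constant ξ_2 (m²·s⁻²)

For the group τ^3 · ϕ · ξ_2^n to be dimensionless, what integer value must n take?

1

Balance the L exponent: (2)·n from ξ_2, plus 3·(0) + (-2) = -2 from the rest, must sum to zero.
2n − 2 = 0, so n = 1.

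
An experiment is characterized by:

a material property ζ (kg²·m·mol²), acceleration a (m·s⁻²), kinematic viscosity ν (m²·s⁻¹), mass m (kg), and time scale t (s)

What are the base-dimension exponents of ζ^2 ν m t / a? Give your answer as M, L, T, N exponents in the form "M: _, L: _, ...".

M: 5, L: 3, T: 2, N: 4

Collect each base-dimension exponent across the product:
  M: 2·(2) − (0) + (0) + (1) + (0) = 5
  L: 2·(1) − (1) + (2) + (0) + (0) = 3
  T: 2·(0) − (-2) + (-1) + (0) + (1) = 2
  N: 2·(2) − (0) + (0) + (0) + (0) = 4
So the dimensions are [M⁵ L³ T² N⁴].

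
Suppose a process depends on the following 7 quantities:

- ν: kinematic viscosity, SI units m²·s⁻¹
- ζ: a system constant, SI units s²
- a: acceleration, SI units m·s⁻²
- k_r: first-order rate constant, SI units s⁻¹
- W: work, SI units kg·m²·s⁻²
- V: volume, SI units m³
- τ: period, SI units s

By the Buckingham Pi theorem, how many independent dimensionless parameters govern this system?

4

There are 7 variables and 3 base dimensions (M, L, T).
The dimension matrix has rank 3.
Independent dimensionless groups: 7 − 3 = 4.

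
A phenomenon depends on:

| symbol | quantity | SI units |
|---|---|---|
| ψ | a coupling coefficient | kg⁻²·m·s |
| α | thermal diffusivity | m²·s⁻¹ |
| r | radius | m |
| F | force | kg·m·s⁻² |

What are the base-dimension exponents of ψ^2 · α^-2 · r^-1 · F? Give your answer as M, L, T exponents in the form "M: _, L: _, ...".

M: -3, L: -2, T: 2

Collect each base-dimension exponent across the product:
  M: 2·(-2) − 2·(0) − (0) + (1) = -3
  L: 2·(1) − 2·(2) − (1) + (1) = -2
  T: 2·(1) − 2·(-1) − (0) + (-2) = 2
So the dimensions are [M⁻³ L⁻² T²].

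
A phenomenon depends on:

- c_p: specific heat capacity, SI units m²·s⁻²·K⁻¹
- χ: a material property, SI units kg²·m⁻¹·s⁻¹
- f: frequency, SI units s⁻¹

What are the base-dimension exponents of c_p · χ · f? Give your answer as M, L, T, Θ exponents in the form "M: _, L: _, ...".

Collect each base-dimension exponent across the product:
  M: (0) + (2) + (0) = 2
  L: (2) + (-1) + (0) = 1
  T: (-2) + (-1) + (-1) = -4
  Θ: (-1) + (0) + (0) = -1
So the dimensions are [M² L T⁻⁴ Θ⁻¹].

M: 2, L: 1, T: -4, Θ: -1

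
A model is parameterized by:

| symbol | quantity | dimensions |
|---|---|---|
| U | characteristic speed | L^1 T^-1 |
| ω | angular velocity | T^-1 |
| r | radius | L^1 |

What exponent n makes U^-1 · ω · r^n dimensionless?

Balance the L exponent: (1)·n from r, plus −(1) + (0) = -1 from the rest, must sum to zero.
n − 1 = 0, so n = 1.

1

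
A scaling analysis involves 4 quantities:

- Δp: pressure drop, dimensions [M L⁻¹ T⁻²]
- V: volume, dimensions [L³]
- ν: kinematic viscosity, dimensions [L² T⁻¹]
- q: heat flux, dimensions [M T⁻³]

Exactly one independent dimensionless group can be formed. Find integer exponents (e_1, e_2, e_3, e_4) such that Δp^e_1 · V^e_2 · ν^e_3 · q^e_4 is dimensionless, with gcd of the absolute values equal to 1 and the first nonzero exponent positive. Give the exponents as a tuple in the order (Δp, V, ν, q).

M: e_1·(1) + e_2·(0) + e_3·(0) + e_4·(1) = 0
L: e_1·(-1) + e_2·(3) + e_3·(2) + e_4·(0) = 0
T: e_1·(-2) + e_2·(0) + e_3·(-1) + e_4·(-3) = 0
Solving this homogeneous linear system for the smallest-integer solution (first nonzero entry positive) gives (3, -1, 3, -3).

(3, -1, 3, -3)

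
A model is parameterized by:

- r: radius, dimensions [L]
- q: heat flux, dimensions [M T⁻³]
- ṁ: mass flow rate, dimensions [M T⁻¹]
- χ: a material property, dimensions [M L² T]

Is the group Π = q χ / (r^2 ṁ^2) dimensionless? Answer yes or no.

yes

Sum the exponent of each base dimension across the product:
  M: −2·[r]_M + [q]_M − 2·[ṁ]_M + [χ]_M = −2·(0) + (1) − 2·(1) + (1) = 0
  L: −2·[r]_L + [q]_L − 2·[ṁ]_L + [χ]_L = −2·(1) + (0) − 2·(0) + (2) = 0
  T: −2·[r]_T + [q]_T − 2·[ṁ]_T + [χ]_T = −2·(0) + (-3) − 2·(-1) + (1) = 0
All base exponents vanish — dimensionless.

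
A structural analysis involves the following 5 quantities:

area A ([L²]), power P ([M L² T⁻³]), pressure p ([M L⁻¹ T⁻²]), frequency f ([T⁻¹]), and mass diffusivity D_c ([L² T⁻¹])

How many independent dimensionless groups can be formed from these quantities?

There are 5 variables and 3 base dimensions (M, L, T).
The dimension matrix has rank 3.
Independent dimensionless groups: 5 − 3 = 2.

2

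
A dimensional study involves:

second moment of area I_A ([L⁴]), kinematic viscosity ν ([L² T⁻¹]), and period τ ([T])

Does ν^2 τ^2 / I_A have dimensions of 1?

Sum the exponent of each base dimension across the product:
  M: −[I_A]_M + 2·[ν]_M + 2·[τ]_M = −(0) + 2·(0) + 2·(0) = 0
  L: −[I_A]_L + 2·[ν]_L + 2·[τ]_L = −(4) + 2·(2) + 2·(0) = 0
  T: −[I_A]_T + 2·[ν]_T + 2·[τ]_T = −(0) + 2·(-1) + 2·(1) = 0
All base exponents vanish — dimensionless.

yes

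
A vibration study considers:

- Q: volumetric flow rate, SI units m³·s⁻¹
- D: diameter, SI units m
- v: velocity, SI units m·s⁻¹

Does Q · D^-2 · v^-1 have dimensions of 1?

yes

Sum the exponent of each base dimension across the product:
  L: [Q]_L − 2·[D]_L − [v]_L = (3) − 2·(1) − (1) = 0
  T: [Q]_T − 2·[D]_T − [v]_T = (-1) − 2·(0) − (-1) = 0
All base exponents vanish — dimensionless.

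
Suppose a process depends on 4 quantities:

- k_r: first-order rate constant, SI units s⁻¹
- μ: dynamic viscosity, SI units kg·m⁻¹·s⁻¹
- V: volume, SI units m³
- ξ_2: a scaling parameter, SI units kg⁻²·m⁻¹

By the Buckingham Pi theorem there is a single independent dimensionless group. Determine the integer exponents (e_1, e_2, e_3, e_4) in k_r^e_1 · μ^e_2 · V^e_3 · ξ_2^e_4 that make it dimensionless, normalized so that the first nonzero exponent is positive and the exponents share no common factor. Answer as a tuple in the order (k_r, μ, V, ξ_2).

M: e_1·(0) + e_2·(1) + e_3·(0) + e_4·(-2) = 0
L: e_1·(0) + e_2·(-1) + e_3·(3) + e_4·(-1) = 0
T: e_1·(-1) + e_2·(-1) + e_3·(0) + e_4·(0) = 0
Solving this homogeneous linear system for the smallest-integer solution (first nonzero entry positive) gives (2, -2, -1, -1).

(2, -2, -1, -1)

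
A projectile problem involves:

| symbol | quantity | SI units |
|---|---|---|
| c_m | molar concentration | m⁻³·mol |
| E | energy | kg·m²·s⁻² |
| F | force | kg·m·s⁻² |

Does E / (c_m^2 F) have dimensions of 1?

no

Sum the exponent of each base dimension across the product:
  M: −2·[c_m]_M + [E]_M − [F]_M = −2·(0) + (1) − (1) = 0
  L: −2·[c_m]_L + [E]_L − [F]_L = −2·(-3) + (2) − (1) = 7
  T: −2·[c_m]_T + [E]_T − [F]_T = −2·(0) + (-2) − (-2) = 0
  N: −2·[c_m]_N + [E]_N − [F]_N = −2·(1) + (0) − (0) = -2
Net dimensions [L⁷ N⁻²] ≠ [1] — not dimensionless.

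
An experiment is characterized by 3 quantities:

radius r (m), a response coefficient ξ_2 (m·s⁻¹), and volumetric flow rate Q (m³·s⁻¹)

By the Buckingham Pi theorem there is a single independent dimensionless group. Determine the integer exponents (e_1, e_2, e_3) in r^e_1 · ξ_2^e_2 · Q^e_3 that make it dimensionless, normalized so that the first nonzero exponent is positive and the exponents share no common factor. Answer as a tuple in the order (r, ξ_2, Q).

(2, 1, -1)

L: e_1·(1) + e_2·(1) + e_3·(3) = 0
T: e_1·(0) + e_2·(-1) + e_3·(-1) = 0
Solving this homogeneous linear system for the smallest-integer solution (first nonzero entry positive) gives (2, 1, -1).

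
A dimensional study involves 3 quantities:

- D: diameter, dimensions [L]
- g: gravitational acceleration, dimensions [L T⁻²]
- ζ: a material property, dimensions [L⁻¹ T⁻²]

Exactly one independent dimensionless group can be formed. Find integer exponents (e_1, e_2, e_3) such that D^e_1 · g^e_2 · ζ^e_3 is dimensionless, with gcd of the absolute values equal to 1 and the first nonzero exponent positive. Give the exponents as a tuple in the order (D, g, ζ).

(2, -1, 1)

L: e_1·(1) + e_2·(1) + e_3·(-1) = 0
T: e_1·(0) + e_2·(-2) + e_3·(-2) = 0
Solving this homogeneous linear system for the smallest-integer solution (first nonzero entry positive) gives (2, -1, 1).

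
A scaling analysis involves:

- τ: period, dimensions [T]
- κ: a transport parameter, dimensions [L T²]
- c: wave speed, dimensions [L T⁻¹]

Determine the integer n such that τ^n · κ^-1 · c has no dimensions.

3

Balance the T exponent: (1)·n from τ, plus −(2) + (-1) = -3 from the rest, must sum to zero.
n − 3 = 0, so n = 3.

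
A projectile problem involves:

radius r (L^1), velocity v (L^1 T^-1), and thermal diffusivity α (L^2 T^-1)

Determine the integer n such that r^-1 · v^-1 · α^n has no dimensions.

Balance the L exponent: (2)·n from α, plus −(1) − (1) = -2 from the rest, must sum to zero.
2n − 2 = 0, so n = 1.

1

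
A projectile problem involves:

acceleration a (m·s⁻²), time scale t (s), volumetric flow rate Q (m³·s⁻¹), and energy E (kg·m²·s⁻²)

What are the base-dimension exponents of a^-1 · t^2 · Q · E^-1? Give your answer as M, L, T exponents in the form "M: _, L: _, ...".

Collect each base-dimension exponent across the product:
  M: −(0) + 2·(0) + (0) − (1) = -1
  L: −(1) + 2·(0) + (3) − (2) = 0
  T: −(-2) + 2·(1) + (-1) − (-2) = 5
So the dimensions are [M⁻¹ T⁵].

M: -1, L: 0, T: 5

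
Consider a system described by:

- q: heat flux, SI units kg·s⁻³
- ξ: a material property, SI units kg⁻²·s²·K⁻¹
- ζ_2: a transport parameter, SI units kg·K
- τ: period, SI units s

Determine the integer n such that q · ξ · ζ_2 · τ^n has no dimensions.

1

Balance the T exponent: (1)·n from τ, plus (-3) + (2) + (0) = -1 from the rest, must sum to zero.
n − 1 = 0, so n = 1.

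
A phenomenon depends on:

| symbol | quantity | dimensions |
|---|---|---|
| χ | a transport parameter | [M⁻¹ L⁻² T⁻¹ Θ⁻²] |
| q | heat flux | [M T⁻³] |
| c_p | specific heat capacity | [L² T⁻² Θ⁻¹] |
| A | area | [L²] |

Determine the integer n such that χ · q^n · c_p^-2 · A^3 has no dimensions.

Balance the M exponent: (1)·n from q, plus (-1) − 2·(0) + 3·(0) = -1 from the rest, must sum to zero.
n − 1 = 0, so n = 1.

1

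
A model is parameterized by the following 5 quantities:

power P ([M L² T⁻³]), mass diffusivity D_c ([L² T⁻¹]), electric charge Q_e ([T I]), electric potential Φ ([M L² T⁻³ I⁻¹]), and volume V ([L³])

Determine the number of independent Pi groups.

1

There are 5 variables and 4 base dimensions (M, L, T, I).
The dimension matrix has rank 4.
Independent dimensionless groups: 5 − 4 = 1.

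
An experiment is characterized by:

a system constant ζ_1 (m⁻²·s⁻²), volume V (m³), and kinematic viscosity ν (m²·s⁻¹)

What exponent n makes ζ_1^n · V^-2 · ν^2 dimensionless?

-1

Balance the L exponent: (-2)·n from ζ_1, plus −2·(3) + 2·(2) = -2 from the rest, must sum to zero.
-2n − 2 = 0, so n = -1.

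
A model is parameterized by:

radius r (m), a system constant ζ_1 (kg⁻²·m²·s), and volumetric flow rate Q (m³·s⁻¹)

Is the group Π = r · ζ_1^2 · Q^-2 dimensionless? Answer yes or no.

Sum the exponent of each base dimension across the product:
  M: [r]_M + 2·[ζ_1]_M − 2·[Q]_M = (0) + 2·(-2) − 2·(0) = -4
  L: [r]_L + 2·[ζ_1]_L − 2·[Q]_L = (1) + 2·(2) − 2·(3) = -1
  T: [r]_T + 2·[ζ_1]_T − 2·[Q]_T = (0) + 2·(1) − 2·(-1) = 4
Net dimensions [M⁻⁴ L⁻¹ T⁴] ≠ [1] — not dimensionless.

no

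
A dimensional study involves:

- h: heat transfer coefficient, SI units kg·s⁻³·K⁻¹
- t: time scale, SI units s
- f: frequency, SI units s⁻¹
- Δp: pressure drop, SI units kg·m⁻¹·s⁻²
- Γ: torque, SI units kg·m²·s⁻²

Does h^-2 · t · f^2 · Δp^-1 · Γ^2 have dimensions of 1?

Sum the exponent of each base dimension across the product:
  M: −2·[h]_M + [t]_M + 2·[f]_M − [Δp]_M + 2·[Γ]_M = −2·(1) + (0) + 2·(0) − (1) + 2·(1) = -1
  L: −2·[h]_L + [t]_L + 2·[f]_L − [Δp]_L + 2·[Γ]_L = −2·(0) + (0) + 2·(0) − (-1) + 2·(2) = 5
  T: −2·[h]_T + [t]_T + 2·[f]_T − [Δp]_T + 2·[Γ]_T = −2·(-3) + (1) + 2·(-1) − (-2) + 2·(-2) = 3
  Θ: −2·[h]_Θ + [t]_Θ + 2·[f]_Θ − [Δp]_Θ + 2·[Γ]_Θ = −2·(-1) + (0) + 2·(0) − (0) + 2·(0) = 2
Net dimensions [M⁻¹ L⁵ T³ Θ²] ≠ [1] — not dimensionless.

no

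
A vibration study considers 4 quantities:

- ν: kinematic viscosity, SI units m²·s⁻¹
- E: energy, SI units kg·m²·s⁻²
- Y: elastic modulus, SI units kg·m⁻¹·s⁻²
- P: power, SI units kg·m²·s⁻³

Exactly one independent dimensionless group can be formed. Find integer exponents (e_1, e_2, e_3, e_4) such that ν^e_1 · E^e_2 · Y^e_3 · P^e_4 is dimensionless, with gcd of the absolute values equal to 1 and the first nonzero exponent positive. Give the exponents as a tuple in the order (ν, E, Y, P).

(3, 1, 2, -3)

M: e_1·(0) + e_2·(1) + e_3·(1) + e_4·(1) = 0
L: e_1·(2) + e_2·(2) + e_3·(-1) + e_4·(2) = 0
T: e_1·(-1) + e_2·(-2) + e_3·(-2) + e_4·(-3) = 0
Solving this homogeneous linear system for the smallest-integer solution (first nonzero entry positive) gives (3, 1, 2, -3).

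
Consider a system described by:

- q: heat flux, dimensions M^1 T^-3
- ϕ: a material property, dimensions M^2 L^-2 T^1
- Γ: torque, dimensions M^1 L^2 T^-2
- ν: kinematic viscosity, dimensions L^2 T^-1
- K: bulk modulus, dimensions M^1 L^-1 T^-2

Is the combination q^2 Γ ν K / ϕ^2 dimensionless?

no

Sum the exponent of each base dimension across the product:
  M: 2·[q]_M − 2·[ϕ]_M + [Γ]_M + [ν]_M + [K]_M = 2·(1) − 2·(2) + (1) + (0) + (1) = 0
  L: 2·[q]_L − 2·[ϕ]_L + [Γ]_L + [ν]_L + [K]_L = 2·(0) − 2·(-2) + (2) + (2) + (-1) = 7
  T: 2·[q]_T − 2·[ϕ]_T + [Γ]_T + [ν]_T + [K]_T = 2·(-3) − 2·(1) + (-2) + (-1) + (-2) = -13
Net dimensions [L⁷ T⁻¹³] ≠ [1] — not dimensionless.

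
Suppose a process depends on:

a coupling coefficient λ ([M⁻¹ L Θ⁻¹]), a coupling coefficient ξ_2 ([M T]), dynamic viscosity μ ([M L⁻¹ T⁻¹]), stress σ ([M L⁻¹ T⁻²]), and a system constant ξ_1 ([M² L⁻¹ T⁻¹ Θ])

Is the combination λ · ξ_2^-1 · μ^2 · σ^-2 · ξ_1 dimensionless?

Sum the exponent of each base dimension across the product:
  M: [λ]_M − [ξ_2]_M + 2·[μ]_M − 2·[σ]_M + [ξ_1]_M = (-1) − (1) + 2·(1) − 2·(1) + (2) = 0
  L: [λ]_L − [ξ_2]_L + 2·[μ]_L − 2·[σ]_L + [ξ_1]_L = (1) − (0) + 2·(-1) − 2·(-1) + (-1) = 0
  T: [λ]_T − [ξ_2]_T + 2·[μ]_T − 2·[σ]_T + [ξ_1]_T = (0) − (1) + 2·(-1) − 2·(-2) + (-1) = 0
  Θ: [λ]_Θ − [ξ_2]_Θ + 2·[μ]_Θ − 2·[σ]_Θ + [ξ_1]_Θ = (-1) − (0) + 2·(0) − 2·(0) + (1) = 0
All base exponents vanish — dimensionless.

yes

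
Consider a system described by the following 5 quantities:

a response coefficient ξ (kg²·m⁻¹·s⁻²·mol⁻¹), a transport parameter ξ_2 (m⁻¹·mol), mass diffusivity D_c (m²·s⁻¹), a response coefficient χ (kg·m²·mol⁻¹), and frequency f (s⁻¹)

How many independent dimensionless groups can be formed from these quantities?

1

There are 5 variables and 4 base dimensions (M, L, T, N).
The dimension matrix has rank 4.
Independent dimensionless groups: 5 − 4 = 1.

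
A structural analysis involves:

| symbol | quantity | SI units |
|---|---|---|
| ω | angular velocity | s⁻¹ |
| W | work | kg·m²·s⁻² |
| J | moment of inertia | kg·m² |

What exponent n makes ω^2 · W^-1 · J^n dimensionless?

1

Balance the M exponent: (1)·n from J, plus 2·(0) − (1) = -1 from the rest, must sum to zero.
n − 1 = 0, so n = 1.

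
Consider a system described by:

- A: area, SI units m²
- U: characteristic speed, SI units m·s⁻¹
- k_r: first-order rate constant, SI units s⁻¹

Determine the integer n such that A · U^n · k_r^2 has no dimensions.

Balance the L exponent: (1)·n from U, plus (2) + 2·(0) = 2 from the rest, must sum to zero.
n + 2 = 0, so n = -2.

-2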